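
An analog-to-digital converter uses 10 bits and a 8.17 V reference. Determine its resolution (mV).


The resolution (LSB) of an ADC is Vref / 2^n.
LSB = 8.17 / 2^10
LSB = 8.17 / 1024
LSB = 0.00797852 V = 7.97851562 mV

7.97851562 mV


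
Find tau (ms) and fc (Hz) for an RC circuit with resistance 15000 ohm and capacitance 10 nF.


Time constant: tau = R * C.
tau = 15000 * 1.00e-08 = 0.00015 s
tau = 0.15 ms
Cutoff frequency: fc = 1 / (2*pi*R*C).
fc = 1 / (2*pi*0.00015) = 1061.03 Hz

tau = 0.15 ms, fc = 1061.03 Hz


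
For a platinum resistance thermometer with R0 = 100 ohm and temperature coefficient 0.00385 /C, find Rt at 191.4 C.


The RTD equation: Rt = R0 * (1 + alpha * T).
Rt = 100 * (1 + 0.00385 * 191.4)
Rt = 100 * (1 + 0.73689)
Rt = 100 * 1.73689
Rt = 173.689 ohm

173.689 ohm


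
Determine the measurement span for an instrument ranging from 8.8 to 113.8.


Span = upper range - lower range.
Span = 113.8 - (8.8)
Span = 105.0

105.0


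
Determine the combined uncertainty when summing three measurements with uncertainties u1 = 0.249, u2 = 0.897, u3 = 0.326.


For a sum of independent quantities, uc = sqrt(u1^2 + u2^2 + u3^2).
uc = sqrt(0.249^2 + 0.897^2 + 0.326^2)
uc = sqrt(0.062001 + 0.804609 + 0.106276)
uc = 0.9863

0.9863


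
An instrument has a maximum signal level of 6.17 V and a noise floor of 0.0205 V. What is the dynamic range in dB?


Dynamic range = 20 * log10(Vmax / Vnoise).
DR = 20 * log10(6.17 / 0.0205)
DR = 20 * log10(300.98)
DR = 49.57 dB

49.57 dB


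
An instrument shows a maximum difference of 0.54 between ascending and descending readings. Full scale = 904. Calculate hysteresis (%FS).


Hysteresis = (max difference / full scale) * 100%.
H = (0.54 / 904) * 100
H = 0.06 %FS

0.06 %FS


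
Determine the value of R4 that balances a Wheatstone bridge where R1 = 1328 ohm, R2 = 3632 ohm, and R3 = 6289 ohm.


At balance: R1*R4 = R2*R3, so R4 = R2*R3/R1.
R4 = 3632 * 6289 / 1328
R4 = 22841648 / 1328
R4 = 17200.04 ohm

17200.04 ohm


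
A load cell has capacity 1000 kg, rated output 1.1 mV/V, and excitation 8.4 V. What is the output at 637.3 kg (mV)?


Vout = rated_output * Vex * (load / capacity).
Vout = 1.1 * 8.4 * (637.3 / 1000)
Vout = 1.1 * 8.4 * 0.6373
Vout = 5.889 mV

5.889 mV


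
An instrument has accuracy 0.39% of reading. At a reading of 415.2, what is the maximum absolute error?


Absolute error = (accuracy% / 100) * reading.
Error = (0.39 / 100) * 415.2
Error = 0.0039 * 415.2
Error = 1.6193

1.6193


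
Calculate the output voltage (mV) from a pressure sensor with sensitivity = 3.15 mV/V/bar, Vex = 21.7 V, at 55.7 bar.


Output = sensitivity * Vex * P.
Vout = 3.15 * 21.7 * 55.7
Vout = 68.355 * 55.7
Vout = 3807.37 mV

3807.37 mV


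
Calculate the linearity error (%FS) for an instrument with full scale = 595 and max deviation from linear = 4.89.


Linearity error = (max deviation / full scale) * 100%.
Linearity = (4.89 / 595) * 100
Linearity = 0.822 %FS

0.822 %FS


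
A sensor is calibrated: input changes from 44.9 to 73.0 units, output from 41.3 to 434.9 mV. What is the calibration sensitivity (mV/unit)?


Sensitivity = (y2 - y1) / (x2 - x1).
S = (434.9 - 41.3) / (73.0 - 44.9)
S = 393.6 / 28.1
S = 14.0071 mV/unit

14.0071 mV/unit


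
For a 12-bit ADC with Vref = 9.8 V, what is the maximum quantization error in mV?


The maximum quantization error is +/- LSB/2.
LSB = Vref / 2^n = 9.8 / 4096 = 0.00239258 V
Max error = LSB / 2 = 0.00239258 / 2 = 0.00119629 V
Max error = 1.1963 mV

1.1963 mV


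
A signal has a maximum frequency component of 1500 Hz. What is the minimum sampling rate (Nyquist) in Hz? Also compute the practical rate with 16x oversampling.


By Nyquist theorem, fs_min = 2 * fmax.
fs_min = 2 * 1500 = 3000 Hz
Practical rate = 16 * fs_min = 16 * 3000 = 48000 Hz

fs_min = 3000 Hz, fs_practical = 48000 Hz


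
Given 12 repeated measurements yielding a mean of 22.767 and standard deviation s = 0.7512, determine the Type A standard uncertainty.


The standard uncertainty for Type A evaluation is u = s / sqrt(n).
u = 0.7512 / sqrt(12)
u = 0.7512 / 3.4641
u = 0.2169

0.2169


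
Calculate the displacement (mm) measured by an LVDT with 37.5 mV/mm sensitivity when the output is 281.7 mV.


Displacement = Vout / sensitivity.
d = 281.7 / 37.5
d = 7.512 mm

7.512 mm


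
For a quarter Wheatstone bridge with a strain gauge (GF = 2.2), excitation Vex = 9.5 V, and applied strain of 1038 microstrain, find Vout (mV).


Quarter bridge output: Vout = (GF * epsilon * Vex) / 4.
Vout = (2.2 * 1038e-6 * 9.5) / 4
Vout = 0.0216942 / 4 V
Vout = 0.00542355 V = 5.4236 mV

5.4236 mV


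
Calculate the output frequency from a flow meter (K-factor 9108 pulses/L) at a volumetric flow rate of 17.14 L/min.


Frequency = K * Q / 60 (converting L/min to L/s).
f = 9108 * 17.14 / 60
f = 156111.12 / 60
f = 2601.85 Hz

2601.85 Hz


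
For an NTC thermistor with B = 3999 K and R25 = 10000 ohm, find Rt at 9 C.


NTC thermistor equation: Rt = R25 * exp(B * (1/T - 1/T25)).
T in Kelvin: 282.15 K, T25 = 298.15 K
1/T - 1/T25 = 1/282.15 - 1/298.15 = 0.0001902
B * (1/T - 1/T25) = 3999 * 0.0001902 = 0.7606
Rt = 10000 * exp(0.7606) = 21395.6 ohm

21395.6 ohm


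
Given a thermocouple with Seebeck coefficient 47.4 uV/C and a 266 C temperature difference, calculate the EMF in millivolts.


The thermocouple output V = sensitivity * dT.
V = 47.4 uV/C * 266 C
V = 12608.4 uV
V = 12.608 mV

12.608 mV


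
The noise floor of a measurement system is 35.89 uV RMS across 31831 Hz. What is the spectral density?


Noise spectral density = Vrms / sqrt(BW).
NSD = 35.89 / sqrt(31831)
NSD = 35.89 / 178.4124
NSD = 0.2012 uV/sqrt(Hz)

0.2012 uV/sqrt(Hz)


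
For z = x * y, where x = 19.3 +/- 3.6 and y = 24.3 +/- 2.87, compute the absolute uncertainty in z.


For a product z = x*y, the relative uncertainty is:
uz/z = sqrt((ux/x)^2 + (uy/y)^2)
Relative uncertainties: ux/x = 3.6/19.3 = 0.186528
uy/y = 2.87/24.3 = 0.118107
z = 19.3 * 24.3 = 469.0
uz = 469.0 * sqrt(0.186528^2 + 0.118107^2) = 103.542

103.542


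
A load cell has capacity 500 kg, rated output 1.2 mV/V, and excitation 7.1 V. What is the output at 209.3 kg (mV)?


Vout = rated_output * Vex * (load / capacity).
Vout = 1.2 * 7.1 * (209.3 / 500)
Vout = 1.2 * 7.1 * 0.4186
Vout = 3.566 mV

3.566 mV


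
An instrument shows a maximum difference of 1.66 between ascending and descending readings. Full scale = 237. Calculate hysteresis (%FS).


Hysteresis = (max difference / full scale) * 100%.
H = (1.66 / 237) * 100
H = 0.7 %FS

0.7 %FS


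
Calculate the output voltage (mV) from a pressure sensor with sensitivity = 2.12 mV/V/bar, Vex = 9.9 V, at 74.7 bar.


Output = sensitivity * Vex * P.
Vout = 2.12 * 9.9 * 74.7
Vout = 20.988 * 74.7
Vout = 1567.8 mV

1567.8 mV


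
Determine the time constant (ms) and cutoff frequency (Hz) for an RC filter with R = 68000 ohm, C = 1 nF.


Time constant: tau = R * C.
tau = 68000 * 1.00e-09 = 6.8e-05 s
tau = 0.068 ms
Cutoff frequency: fc = 1 / (2*pi*R*C).
fc = 1 / (2*pi*6.8e-05) = 2340.51 Hz

tau = 0.068 ms, fc = 2340.51 Hz


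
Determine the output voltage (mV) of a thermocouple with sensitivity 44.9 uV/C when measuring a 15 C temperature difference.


The thermocouple output V = sensitivity * dT.
V = 44.9 uV/C * 15 C
V = 673.5 uV
V = 0.673 mV

0.673 mV


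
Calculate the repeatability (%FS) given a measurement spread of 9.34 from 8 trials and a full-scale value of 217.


Repeatability = (spread / full scale) * 100%.
R = (9.34 / 217) * 100
R = 4.304 %FS

4.304 %FS


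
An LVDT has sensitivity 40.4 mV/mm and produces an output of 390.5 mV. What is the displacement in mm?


Displacement = Vout / sensitivity.
d = 390.5 / 40.4
d = 9.666 mm

9.666 mm


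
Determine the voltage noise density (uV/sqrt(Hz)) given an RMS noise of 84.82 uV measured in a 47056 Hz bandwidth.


Noise spectral density = Vrms / sqrt(BW).
NSD = 84.82 / sqrt(47056)
NSD = 84.82 / 216.9239
NSD = 0.391 uV/sqrt(Hz)

0.391 uV/sqrt(Hz)


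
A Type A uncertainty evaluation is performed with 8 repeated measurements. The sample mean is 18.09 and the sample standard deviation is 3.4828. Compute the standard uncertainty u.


The standard uncertainty for Type A evaluation is u = s / sqrt(n).
u = 3.4828 / sqrt(8)
u = 3.4828 / 2.8284
u = 1.2314

1.2314


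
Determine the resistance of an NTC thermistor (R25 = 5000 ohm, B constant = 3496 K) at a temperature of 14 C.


NTC thermistor equation: Rt = R25 * exp(B * (1/T - 1/T25)).
T in Kelvin: 287.15 K, T25 = 298.15 K
1/T - 1/T25 = 1/287.15 - 1/298.15 = 0.00012848
B * (1/T - 1/T25) = 3496 * 0.00012848 = 0.4492
Rt = 5000 * exp(0.4492) = 7835.1 ohm

7835.1 ohm


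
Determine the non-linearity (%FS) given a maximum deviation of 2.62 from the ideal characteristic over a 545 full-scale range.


Linearity error = (max deviation / full scale) * 100%.
Linearity = (2.62 / 545) * 100
Linearity = 0.481 %FS

0.481 %FS


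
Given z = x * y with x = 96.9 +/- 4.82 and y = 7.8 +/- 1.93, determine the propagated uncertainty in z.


For a product z = x*y, the relative uncertainty is:
uz/z = sqrt((ux/x)^2 + (uy/y)^2)
Relative uncertainties: ux/x = 4.82/96.9 = 0.049742
uy/y = 1.93/7.8 = 0.247436
z = 96.9 * 7.8 = 755.8
uz = 755.8 * sqrt(0.049742^2 + 0.247436^2) = 190.759

190.759


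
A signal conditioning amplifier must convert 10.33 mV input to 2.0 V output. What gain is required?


Gain = Vout / Vin (converting to same units).
G = 2.0 V / 10.33 mV
G = 2000.0 mV / 10.33 mV
G = 193.61

193.61


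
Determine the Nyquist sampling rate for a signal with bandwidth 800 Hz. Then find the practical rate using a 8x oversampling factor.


By Nyquist theorem, fs_min = 2 * fmax.
fs_min = 2 * 800 = 1600 Hz
Practical rate = 8 * fs_min = 8 * 1600 = 12800 Hz

fs_min = 1600 Hz, fs_practical = 12800 Hz


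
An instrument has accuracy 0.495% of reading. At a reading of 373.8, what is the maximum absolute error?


Absolute error = (accuracy% / 100) * reading.
Error = (0.495 / 100) * 373.8
Error = 0.00495 * 373.8
Error = 1.8503

1.8503


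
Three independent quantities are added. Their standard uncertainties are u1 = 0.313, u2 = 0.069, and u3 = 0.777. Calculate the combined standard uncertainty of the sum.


For a sum of independent quantities, uc = sqrt(u1^2 + u2^2 + u3^2).
uc = sqrt(0.313^2 + 0.069^2 + 0.777^2)
uc = sqrt(0.097969 + 0.004761 + 0.603729)
uc = 0.8405

0.8405


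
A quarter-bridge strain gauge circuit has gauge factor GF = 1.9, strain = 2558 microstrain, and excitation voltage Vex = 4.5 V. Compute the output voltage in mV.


Quarter bridge output: Vout = (GF * epsilon * Vex) / 4.
Vout = (1.9 * 2558e-6 * 4.5) / 4
Vout = 0.0218709 / 4 V
Vout = 0.00546772 V = 5.4677 mV

5.4677 mV


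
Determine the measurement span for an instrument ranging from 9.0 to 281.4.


Span = upper range - lower range.
Span = 281.4 - (9.0)
Span = 272.4

272.4


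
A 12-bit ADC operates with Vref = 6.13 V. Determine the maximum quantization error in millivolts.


The maximum quantization error is +/- LSB/2.
LSB = Vref / 2^n = 6.13 / 4096 = 0.00149658 V
Max error = LSB / 2 = 0.00149658 / 2 = 0.00074829 V
Max error = 0.7483 mV

0.7483 mV


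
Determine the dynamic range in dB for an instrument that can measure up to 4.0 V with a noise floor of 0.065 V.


Dynamic range = 20 * log10(Vmax / Vnoise).
DR = 20 * log10(4.0 / 0.065)
DR = 20 * log10(61.54)
DR = 35.78 dB

35.78 dB


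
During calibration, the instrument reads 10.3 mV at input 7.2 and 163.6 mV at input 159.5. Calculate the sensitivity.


Sensitivity = (y2 - y1) / (x2 - x1).
S = (163.6 - 10.3) / (159.5 - 7.2)
S = 153.3 / 152.3
S = 1.0066 mV/unit

1.0066 mV/unit


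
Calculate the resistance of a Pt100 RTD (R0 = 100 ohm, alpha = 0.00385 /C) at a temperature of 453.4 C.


The RTD equation: Rt = R0 * (1 + alpha * T).
Rt = 100 * (1 + 0.00385 * 453.4)
Rt = 100 * (1 + 1.74559)
Rt = 100 * 2.74559
Rt = 274.559 ohm

274.559 ohm


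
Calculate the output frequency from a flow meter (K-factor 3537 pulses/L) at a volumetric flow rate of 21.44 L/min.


Frequency = K * Q / 60 (converting L/min to L/s).
f = 3537 * 21.44 / 60
f = 75833.28 / 60
f = 1263.89 Hz

1263.89 Hz


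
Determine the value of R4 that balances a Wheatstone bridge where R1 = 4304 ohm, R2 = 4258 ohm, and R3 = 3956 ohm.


At balance: R1*R4 = R2*R3, so R4 = R2*R3/R1.
R4 = 4258 * 3956 / 4304
R4 = 16844648 / 4304
R4 = 3913.72 ohm

3913.72 ohm


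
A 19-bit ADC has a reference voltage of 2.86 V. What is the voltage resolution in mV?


The resolution (LSB) of an ADC is Vref / 2^n.
LSB = 2.86 / 2^19
LSB = 2.86 / 524288
LSB = 5.46e-06 V = 0.00545502 mV

0.00545502 mV


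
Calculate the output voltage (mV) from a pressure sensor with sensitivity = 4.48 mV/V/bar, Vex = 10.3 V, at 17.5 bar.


Output = sensitivity * Vex * P.
Vout = 4.48 * 10.3 * 17.5
Vout = 46.144 * 17.5
Vout = 807.52 mV

807.52 mV


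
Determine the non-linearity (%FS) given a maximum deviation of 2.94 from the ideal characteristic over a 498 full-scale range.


Linearity error = (max deviation / full scale) * 100%.
Linearity = (2.94 / 498) * 100
Linearity = 0.59 %FS

0.59 %FS


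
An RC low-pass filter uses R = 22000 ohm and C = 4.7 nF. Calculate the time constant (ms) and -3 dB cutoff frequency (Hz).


Time constant: tau = R * C.
tau = 22000 * 4.70e-09 = 0.0001034 s
tau = 0.1034 ms
Cutoff frequency: fc = 1 / (2*pi*R*C).
fc = 1 / (2*pi*0.0001034) = 1539.22 Hz

tau = 0.1034 ms, fc = 1539.22 Hz


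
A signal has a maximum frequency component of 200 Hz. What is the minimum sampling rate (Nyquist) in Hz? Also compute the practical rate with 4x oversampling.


By Nyquist theorem, fs_min = 2 * fmax.
fs_min = 2 * 200 = 400 Hz
Practical rate = 4 * fs_min = 4 * 400 = 1600 Hz

fs_min = 400 Hz, fs_practical = 1600 Hz


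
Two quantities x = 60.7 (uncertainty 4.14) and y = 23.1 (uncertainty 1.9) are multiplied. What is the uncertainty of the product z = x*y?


For a product z = x*y, the relative uncertainty is:
uz/z = sqrt((ux/x)^2 + (uy/y)^2)
Relative uncertainties: ux/x = 4.14/60.7 = 0.068204
uy/y = 1.9/23.1 = 0.082251
z = 60.7 * 23.1 = 1402.2
uz = 1402.2 * sqrt(0.068204^2 + 0.082251^2) = 149.823

149.823


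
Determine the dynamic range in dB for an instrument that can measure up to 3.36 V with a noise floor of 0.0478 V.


Dynamic range = 20 * log10(Vmax / Vnoise).
DR = 20 * log10(3.36 / 0.0478)
DR = 20 * log10(70.29)
DR = 36.94 dB

36.94 dB


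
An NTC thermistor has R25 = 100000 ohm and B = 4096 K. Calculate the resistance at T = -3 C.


NTC thermistor equation: Rt = R25 * exp(B * (1/T - 1/T25)).
T in Kelvin: 270.15 K, T25 = 298.15 K
1/T - 1/T25 = 1/270.15 - 1/298.15 = 0.00034763
B * (1/T - 1/T25) = 4096 * 0.00034763 = 1.4239
Rt = 100000 * exp(1.4239) = 415326.9 ohm

415326.9 ohm


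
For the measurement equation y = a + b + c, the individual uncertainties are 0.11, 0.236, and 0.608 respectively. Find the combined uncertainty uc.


For a sum of independent quantities, uc = sqrt(u1^2 + u2^2 + u3^2).
uc = sqrt(0.11^2 + 0.236^2 + 0.608^2)
uc = sqrt(0.0121 + 0.055696 + 0.369664)
uc = 0.6614

0.6614


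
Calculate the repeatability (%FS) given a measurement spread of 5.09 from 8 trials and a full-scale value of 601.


Repeatability = (spread / full scale) * 100%.
R = (5.09 / 601) * 100
R = 0.847 %FS

0.847 %FS


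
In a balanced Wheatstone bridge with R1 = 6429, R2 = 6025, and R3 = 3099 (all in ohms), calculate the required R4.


At balance: R1*R4 = R2*R3, so R4 = R2*R3/R1.
R4 = 6025 * 3099 / 6429
R4 = 18671475 / 6429
R4 = 2904.26 ohm

2904.26 ohm


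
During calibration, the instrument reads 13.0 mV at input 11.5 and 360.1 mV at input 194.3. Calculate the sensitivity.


Sensitivity = (y2 - y1) / (x2 - x1).
S = (360.1 - 13.0) / (194.3 - 11.5)
S = 347.1 / 182.8
S = 1.8988 mV/unit

1.8988 mV/unit


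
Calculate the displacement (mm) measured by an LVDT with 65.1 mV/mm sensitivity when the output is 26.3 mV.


Displacement = Vout / sensitivity.
d = 26.3 / 65.1
d = 0.404 mm

0.404 mm


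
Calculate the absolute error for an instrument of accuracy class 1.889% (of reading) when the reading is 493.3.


Absolute error = (accuracy% / 100) * reading.
Error = (1.889 / 100) * 493.3
Error = 0.01889 * 493.3
Error = 9.3184

9.3184


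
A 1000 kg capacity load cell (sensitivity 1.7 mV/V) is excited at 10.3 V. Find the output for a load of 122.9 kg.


Vout = rated_output * Vex * (load / capacity).
Vout = 1.7 * 10.3 * (122.9 / 1000)
Vout = 1.7 * 10.3 * 0.1229
Vout = 2.152 mV

2.152 mV


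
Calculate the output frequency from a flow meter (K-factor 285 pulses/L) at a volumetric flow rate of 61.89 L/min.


Frequency = K * Q / 60 (converting L/min to L/s).
f = 285 * 61.89 / 60
f = 17638.65 / 60
f = 293.98 Hz

293.98 Hz


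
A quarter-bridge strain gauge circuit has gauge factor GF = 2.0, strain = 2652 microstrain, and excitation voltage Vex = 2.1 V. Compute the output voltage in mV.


Quarter bridge output: Vout = (GF * epsilon * Vex) / 4.
Vout = (2.0 * 2652e-6 * 2.1) / 4
Vout = 0.0111384 / 4 V
Vout = 0.0027846 V = 2.7846 mV

2.7846 mV


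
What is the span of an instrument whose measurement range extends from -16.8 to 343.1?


Span = upper range - lower range.
Span = 343.1 - (-16.8)
Span = 359.9

359.9


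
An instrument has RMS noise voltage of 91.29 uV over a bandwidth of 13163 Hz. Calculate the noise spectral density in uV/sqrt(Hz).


Noise spectral density = Vrms / sqrt(BW).
NSD = 91.29 / sqrt(13163)
NSD = 91.29 / 114.7301
NSD = 0.7957 uV/sqrt(Hz)

0.7957 uV/sqrt(Hz)


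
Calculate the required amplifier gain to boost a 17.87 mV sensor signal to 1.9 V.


Gain = Vout / Vin (converting to same units).
G = 1.9 V / 17.87 mV
G = 1900.0 mV / 17.87 mV
G = 106.32

106.32


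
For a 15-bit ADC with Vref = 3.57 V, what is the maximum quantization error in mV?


The maximum quantization error is +/- LSB/2.
LSB = Vref / 2^n = 3.57 / 32768 = 0.00010895 V
Max error = LSB / 2 = 0.00010895 / 2 = 5.447e-05 V
Max error = 0.0545 mV

0.0545 mV


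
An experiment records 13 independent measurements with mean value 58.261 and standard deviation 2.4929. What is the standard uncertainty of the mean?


The standard uncertainty for Type A evaluation is u = s / sqrt(n).
u = 2.4929 / sqrt(13)
u = 2.4929 / 3.6056
u = 0.6914

0.6914


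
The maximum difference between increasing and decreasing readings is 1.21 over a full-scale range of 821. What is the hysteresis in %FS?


Hysteresis = (max difference / full scale) * 100%.
H = (1.21 / 821) * 100
H = 0.147 %FS

0.147 %FS


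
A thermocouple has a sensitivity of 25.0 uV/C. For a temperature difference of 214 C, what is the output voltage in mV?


The thermocouple output V = sensitivity * dT.
V = 25.0 uV/C * 214 C
V = 5350.0 uV
V = 5.35 mV

5.35 mV


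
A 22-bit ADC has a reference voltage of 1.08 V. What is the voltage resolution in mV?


The resolution (LSB) of an ADC is Vref / 2^n.
LSB = 1.08 / 2^22
LSB = 1.08 / 4194304
LSB = 2.6e-07 V = 0.00025749 mV

0.00025749 mV


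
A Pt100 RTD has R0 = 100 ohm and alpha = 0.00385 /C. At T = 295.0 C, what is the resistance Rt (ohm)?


The RTD equation: Rt = R0 * (1 + alpha * T).
Rt = 100 * (1 + 0.00385 * 295.0)
Rt = 100 * (1 + 1.13575)
Rt = 100 * 2.13575
Rt = 213.575 ohm

213.575 ohm


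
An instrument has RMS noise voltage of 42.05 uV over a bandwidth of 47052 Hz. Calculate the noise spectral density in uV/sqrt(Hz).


Noise spectral density = Vrms / sqrt(BW).
NSD = 42.05 / sqrt(47052)
NSD = 42.05 / 216.9147
NSD = 0.1939 uV/sqrt(Hz)

0.1939 uV/sqrt(Hz)


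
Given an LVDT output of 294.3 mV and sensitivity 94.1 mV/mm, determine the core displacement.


Displacement = Vout / sensitivity.
d = 294.3 / 94.1
d = 3.128 mm

3.128 mm


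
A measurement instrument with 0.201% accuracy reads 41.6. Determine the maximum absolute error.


Absolute error = (accuracy% / 100) * reading.
Error = (0.201 / 100) * 41.6
Error = 0.00201 * 41.6
Error = 0.0836

0.0836


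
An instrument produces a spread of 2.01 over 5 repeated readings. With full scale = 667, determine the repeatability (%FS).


Repeatability = (spread / full scale) * 100%.
R = (2.01 / 667) * 100
R = 0.301 %FS

0.301 %FS


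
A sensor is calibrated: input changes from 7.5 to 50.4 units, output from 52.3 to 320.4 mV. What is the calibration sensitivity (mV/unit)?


Sensitivity = (y2 - y1) / (x2 - x1).
S = (320.4 - 52.3) / (50.4 - 7.5)
S = 268.1 / 42.9
S = 6.2494 mV/unit

6.2494 mV/unit


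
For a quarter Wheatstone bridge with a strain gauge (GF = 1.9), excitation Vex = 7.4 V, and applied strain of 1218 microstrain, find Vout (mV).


Quarter bridge output: Vout = (GF * epsilon * Vex) / 4.
Vout = (1.9 * 1218e-6 * 7.4) / 4
Vout = 0.01712508 / 4 V
Vout = 0.00428127 V = 4.2813 mV

4.2813 mV


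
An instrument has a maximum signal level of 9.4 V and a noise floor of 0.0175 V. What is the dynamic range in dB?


Dynamic range = 20 * log10(Vmax / Vnoise).
DR = 20 * log10(9.4 / 0.0175)
DR = 20 * log10(537.14)
DR = 54.6 dB

54.6 dB


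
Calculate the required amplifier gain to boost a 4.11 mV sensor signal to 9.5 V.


Gain = Vout / Vin (converting to same units).
G = 9.5 V / 4.11 mV
G = 9500.0 mV / 4.11 mV
G = 2311.44

2311.44


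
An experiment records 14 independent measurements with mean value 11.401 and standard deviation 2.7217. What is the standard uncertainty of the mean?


The standard uncertainty for Type A evaluation is u = s / sqrt(n).
u = 2.7217 / sqrt(14)
u = 2.7217 / 3.7417
u = 0.7274

0.7274


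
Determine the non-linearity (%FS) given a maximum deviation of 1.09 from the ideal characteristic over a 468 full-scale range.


Linearity error = (max deviation / full scale) * 100%.
Linearity = (1.09 / 468) * 100
Linearity = 0.233 %FS

0.233 %FS


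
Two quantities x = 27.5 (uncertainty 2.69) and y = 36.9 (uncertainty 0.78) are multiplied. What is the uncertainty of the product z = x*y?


For a product z = x*y, the relative uncertainty is:
uz/z = sqrt((ux/x)^2 + (uy/y)^2)
Relative uncertainties: ux/x = 2.69/27.5 = 0.097818
uy/y = 0.78/36.9 = 0.021138
z = 27.5 * 36.9 = 1014.8
uz = 1014.8 * sqrt(0.097818^2 + 0.021138^2) = 101.552

101.552


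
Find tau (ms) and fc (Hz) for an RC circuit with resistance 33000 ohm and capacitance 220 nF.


Time constant: tau = R * C.
tau = 33000 * 2.20e-07 = 0.00726 s
tau = 7.26 ms
Cutoff frequency: fc = 1 / (2*pi*R*C).
fc = 1 / (2*pi*0.00726) = 21.92 Hz

tau = 7.26 ms, fc = 21.92 Hz


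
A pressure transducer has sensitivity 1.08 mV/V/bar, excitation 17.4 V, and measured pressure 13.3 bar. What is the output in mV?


Output = sensitivity * Vex * P.
Vout = 1.08 * 17.4 * 13.3
Vout = 18.792 * 13.3
Vout = 249.93 mV

249.93 mV


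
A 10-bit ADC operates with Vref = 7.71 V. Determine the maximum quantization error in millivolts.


The maximum quantization error is +/- LSB/2.
LSB = Vref / 2^n = 7.71 / 1024 = 0.0075293 V
Max error = LSB / 2 = 0.0075293 / 2 = 0.00376465 V
Max error = 3.7646 mV

3.7646 mV


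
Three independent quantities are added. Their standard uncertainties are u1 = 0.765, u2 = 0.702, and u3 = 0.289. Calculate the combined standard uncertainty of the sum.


For a sum of independent quantities, uc = sqrt(u1^2 + u2^2 + u3^2).
uc = sqrt(0.765^2 + 0.702^2 + 0.289^2)
uc = sqrt(0.585225 + 0.492804 + 0.083521)
uc = 1.0778

1.0778


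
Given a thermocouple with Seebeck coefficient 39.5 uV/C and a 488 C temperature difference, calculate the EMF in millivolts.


The thermocouple output V = sensitivity * dT.
V = 39.5 uV/C * 488 C
V = 19276.0 uV
V = 19.276 mV

19.276 mV


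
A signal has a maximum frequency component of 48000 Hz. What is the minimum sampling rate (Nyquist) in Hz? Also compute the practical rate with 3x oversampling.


By Nyquist theorem, fs_min = 2 * fmax.
fs_min = 2 * 48000 = 96000 Hz
Practical rate = 3 * fs_min = 3 * 96000 = 288000 Hz

fs_min = 96000 Hz, fs_practical = 288000 Hz


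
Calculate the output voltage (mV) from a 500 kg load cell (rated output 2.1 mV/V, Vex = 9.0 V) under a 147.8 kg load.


Vout = rated_output * Vex * (load / capacity).
Vout = 2.1 * 9.0 * (147.8 / 500)
Vout = 2.1 * 9.0 * 0.2956
Vout = 5.587 mV

5.587 mV


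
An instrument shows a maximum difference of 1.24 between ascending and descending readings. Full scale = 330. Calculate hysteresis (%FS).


Hysteresis = (max difference / full scale) * 100%.
H = (1.24 / 330) * 100
H = 0.376 %FS

0.376 %FS


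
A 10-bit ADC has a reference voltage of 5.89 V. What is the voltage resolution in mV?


The resolution (LSB) of an ADC is Vref / 2^n.
LSB = 5.89 / 2^10
LSB = 5.89 / 1024
LSB = 0.00575195 V = 5.75195312 mV

5.75195312 mV


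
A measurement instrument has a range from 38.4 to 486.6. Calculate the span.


Span = upper range - lower range.
Span = 486.6 - (38.4)
Span = 448.2

448.2


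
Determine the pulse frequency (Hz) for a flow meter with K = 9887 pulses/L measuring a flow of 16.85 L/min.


Frequency = K * Q / 60 (converting L/min to L/s).
f = 9887 * 16.85 / 60
f = 166595.95 / 60
f = 2776.6 Hz

2776.6 Hz


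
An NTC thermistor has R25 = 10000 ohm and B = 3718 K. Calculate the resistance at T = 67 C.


NTC thermistor equation: Rt = R25 * exp(B * (1/T - 1/T25)).
T in Kelvin: 340.15 K, T25 = 298.15 K
1/T - 1/T25 = 1/340.15 - 1/298.15 = -0.00041414
B * (1/T - 1/T25) = 3718 * -0.00041414 = -1.5398
Rt = 10000 * exp(-1.5398) = 2144.3 ohm

2144.3 ohm


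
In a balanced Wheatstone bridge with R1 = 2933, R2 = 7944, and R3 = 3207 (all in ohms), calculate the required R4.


At balance: R1*R4 = R2*R3, so R4 = R2*R3/R1.
R4 = 7944 * 3207 / 2933
R4 = 25476408 / 2933
R4 = 8686.13 ohm

8686.13 ohm


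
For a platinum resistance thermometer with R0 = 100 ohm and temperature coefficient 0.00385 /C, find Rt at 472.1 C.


The RTD equation: Rt = R0 * (1 + alpha * T).
Rt = 100 * (1 + 0.00385 * 472.1)
Rt = 100 * (1 + 1.817585)
Rt = 100 * 2.817585
Rt = 281.759 ohm

281.759 ohm


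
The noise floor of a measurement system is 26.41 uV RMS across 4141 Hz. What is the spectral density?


Noise spectral density = Vrms / sqrt(BW).
NSD = 26.41 / sqrt(4141)
NSD = 26.41 / 64.3506
NSD = 0.4104 uV/sqrt(Hz)

0.4104 uV/sqrt(Hz)


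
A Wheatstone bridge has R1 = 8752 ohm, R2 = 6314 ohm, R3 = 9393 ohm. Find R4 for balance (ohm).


At balance: R1*R4 = R2*R3, so R4 = R2*R3/R1.
R4 = 6314 * 9393 / 8752
R4 = 59307402 / 8752
R4 = 6776.44 ohm

6776.44 ohm


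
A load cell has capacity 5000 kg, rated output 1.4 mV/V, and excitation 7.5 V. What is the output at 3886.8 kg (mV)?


Vout = rated_output * Vex * (load / capacity).
Vout = 1.4 * 7.5 * (3886.8 / 5000)
Vout = 1.4 * 7.5 * 0.77736
Vout = 8.162 mV

8.162 mV


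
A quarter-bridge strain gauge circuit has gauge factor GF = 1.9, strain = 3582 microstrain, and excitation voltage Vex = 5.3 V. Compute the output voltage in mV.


Quarter bridge output: Vout = (GF * epsilon * Vex) / 4.
Vout = (1.9 * 3582e-6 * 5.3) / 4
Vout = 0.03607074 / 4 V
Vout = 0.00901768 V = 9.0177 mV

9.0177 mV


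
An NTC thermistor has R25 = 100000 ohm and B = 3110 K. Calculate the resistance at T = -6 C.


NTC thermistor equation: Rt = R25 * exp(B * (1/T - 1/T25)).
T in Kelvin: 267.15 K, T25 = 298.15 K
1/T - 1/T25 = 1/267.15 - 1/298.15 = 0.0003892
B * (1/T - 1/T25) = 3110 * 0.0003892 = 1.2104
Rt = 100000 * exp(1.2104) = 335485.6 ohm

335485.6 ohm


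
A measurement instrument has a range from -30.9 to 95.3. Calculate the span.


Span = upper range - lower range.
Span = 95.3 - (-30.9)
Span = 126.2

126.2


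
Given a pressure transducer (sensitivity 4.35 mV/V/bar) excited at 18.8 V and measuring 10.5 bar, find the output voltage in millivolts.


Output = sensitivity * Vex * P.
Vout = 4.35 * 18.8 * 10.5
Vout = 81.78 * 10.5
Vout = 858.69 mV

858.69 mV


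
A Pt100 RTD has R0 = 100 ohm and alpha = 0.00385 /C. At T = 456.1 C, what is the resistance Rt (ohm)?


The RTD equation: Rt = R0 * (1 + alpha * T).
Rt = 100 * (1 + 0.00385 * 456.1)
Rt = 100 * (1 + 1.755985)
Rt = 100 * 2.755985
Rt = 275.599 ohm

275.599 ohm


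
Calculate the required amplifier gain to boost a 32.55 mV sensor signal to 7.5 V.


Gain = Vout / Vin (converting to same units).
G = 7.5 V / 32.55 mV
G = 7500.0 mV / 32.55 mV
G = 230.41

230.41


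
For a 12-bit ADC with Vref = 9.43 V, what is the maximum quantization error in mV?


The maximum quantization error is +/- LSB/2.
LSB = Vref / 2^n = 9.43 / 4096 = 0.00230225 V
Max error = LSB / 2 = 0.00230225 / 2 = 0.00115112 V
Max error = 1.1511 mV

1.1511 mV


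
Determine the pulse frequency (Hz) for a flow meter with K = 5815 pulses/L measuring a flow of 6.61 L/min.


Frequency = K * Q / 60 (converting L/min to L/s).
f = 5815 * 6.61 / 60
f = 38437.15 / 60
f = 640.62 Hz

640.62 Hz


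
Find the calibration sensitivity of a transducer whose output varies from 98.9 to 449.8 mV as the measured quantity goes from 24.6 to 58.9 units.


Sensitivity = (y2 - y1) / (x2 - x1).
S = (449.8 - 98.9) / (58.9 - 24.6)
S = 350.9 / 34.3
S = 10.2303 mV/unit

10.2303 mV/unit


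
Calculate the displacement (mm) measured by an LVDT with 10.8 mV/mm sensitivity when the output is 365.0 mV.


Displacement = Vout / sensitivity.
d = 365.0 / 10.8
d = 33.796 mm

33.796 mm


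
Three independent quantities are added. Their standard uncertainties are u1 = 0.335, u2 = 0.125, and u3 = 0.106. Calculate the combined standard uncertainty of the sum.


For a sum of independent quantities, uc = sqrt(u1^2 + u2^2 + u3^2).
uc = sqrt(0.335^2 + 0.125^2 + 0.106^2)
uc = sqrt(0.112225 + 0.015625 + 0.011236)
uc = 0.3729

0.3729


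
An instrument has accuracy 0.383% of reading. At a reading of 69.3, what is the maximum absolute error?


Absolute error = (accuracy% / 100) * reading.
Error = (0.383 / 100) * 69.3
Error = 0.00383 * 69.3
Error = 0.2654

0.2654


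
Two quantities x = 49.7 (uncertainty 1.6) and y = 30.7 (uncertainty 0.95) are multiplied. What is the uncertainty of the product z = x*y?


For a product z = x*y, the relative uncertainty is:
uz/z = sqrt((ux/x)^2 + (uy/y)^2)
Relative uncertainties: ux/x = 1.6/49.7 = 0.032193
uy/y = 0.95/30.7 = 0.030945
z = 49.7 * 30.7 = 1525.8
uz = 1525.8 * sqrt(0.032193^2 + 0.030945^2) = 68.132

68.132


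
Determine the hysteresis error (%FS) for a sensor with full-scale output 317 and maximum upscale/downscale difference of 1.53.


Hysteresis = (max difference / full scale) * 100%.
H = (1.53 / 317) * 100
H = 0.483 %FS

0.483 %FS


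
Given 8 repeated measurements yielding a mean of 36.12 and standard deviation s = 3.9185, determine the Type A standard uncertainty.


The standard uncertainty for Type A evaluation is u = s / sqrt(n).
u = 3.9185 / sqrt(8)
u = 3.9185 / 2.8284
u = 1.3854

1.3854


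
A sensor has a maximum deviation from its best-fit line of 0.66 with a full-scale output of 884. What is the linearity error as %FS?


Linearity error = (max deviation / full scale) * 100%.
Linearity = (0.66 / 884) * 100
Linearity = 0.075 %FS

0.075 %FS


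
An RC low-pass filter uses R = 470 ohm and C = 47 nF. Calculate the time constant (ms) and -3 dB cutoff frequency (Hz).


Time constant: tau = R * C.
tau = 470 * 4.70e-08 = 2.209e-05 s
tau = 0.0221 ms
Cutoff frequency: fc = 1 / (2*pi*R*C).
fc = 1 / (2*pi*2.209e-05) = 7204.84 Hz

tau = 0.0221 ms, fc = 7204.84 Hz


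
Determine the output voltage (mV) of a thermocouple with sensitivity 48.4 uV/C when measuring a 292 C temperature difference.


The thermocouple output V = sensitivity * dT.
V = 48.4 uV/C * 292 C
V = 14132.8 uV
V = 14.133 mV

14.133 mV


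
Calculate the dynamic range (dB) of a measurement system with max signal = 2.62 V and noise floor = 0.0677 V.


Dynamic range = 20 * log10(Vmax / Vnoise).
DR = 20 * log10(2.62 / 0.0677)
DR = 20 * log10(38.7)
DR = 31.75 dB

31.75 dB


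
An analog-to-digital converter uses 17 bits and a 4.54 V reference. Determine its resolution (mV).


The resolution (LSB) of an ADC is Vref / 2^n.
LSB = 4.54 / 2^17
LSB = 4.54 / 131072
LSB = 3.464e-05 V = 0.03463745 mV

0.03463745 mV


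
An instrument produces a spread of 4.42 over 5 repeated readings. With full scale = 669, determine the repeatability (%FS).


Repeatability = (spread / full scale) * 100%.
R = (4.42 / 669) * 100
R = 0.661 %FS

0.661 %FS


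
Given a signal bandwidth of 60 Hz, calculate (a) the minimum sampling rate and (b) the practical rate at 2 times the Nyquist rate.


By Nyquist theorem, fs_min = 2 * fmax.
fs_min = 2 * 60 = 120 Hz
Practical rate = 2 * fs_min = 2 * 120 = 240 Hz

fs_min = 120 Hz, fs_practical = 240 Hz


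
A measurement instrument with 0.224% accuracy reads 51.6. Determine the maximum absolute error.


Absolute error = (accuracy% / 100) * reading.
Error = (0.224 / 100) * 51.6
Error = 0.00224 * 51.6
Error = 0.1156

0.1156


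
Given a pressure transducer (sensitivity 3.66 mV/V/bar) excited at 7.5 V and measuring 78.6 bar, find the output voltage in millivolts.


Output = sensitivity * Vex * P.
Vout = 3.66 * 7.5 * 78.6
Vout = 27.45 * 78.6
Vout = 2157.57 mV

2157.57 mV


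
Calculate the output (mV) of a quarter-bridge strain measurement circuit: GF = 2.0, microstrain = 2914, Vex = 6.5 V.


Quarter bridge output: Vout = (GF * epsilon * Vex) / 4.
Vout = (2.0 * 2914e-6 * 6.5) / 4
Vout = 0.037882 / 4 V
Vout = 0.0094705 V = 9.4705 mV

9.4705 mV


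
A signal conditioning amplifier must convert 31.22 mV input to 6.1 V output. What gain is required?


Gain = Vout / Vin (converting to same units).
G = 6.1 V / 31.22 mV
G = 6100.0 mV / 31.22 mV
G = 195.39

195.39


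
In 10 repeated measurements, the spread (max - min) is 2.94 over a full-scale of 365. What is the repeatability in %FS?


Repeatability = (spread / full scale) * 100%.
R = (2.94 / 365) * 100
R = 0.805 %FS

0.805 %FS


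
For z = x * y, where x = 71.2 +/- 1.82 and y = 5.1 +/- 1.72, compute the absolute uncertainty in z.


For a product z = x*y, the relative uncertainty is:
uz/z = sqrt((ux/x)^2 + (uy/y)^2)
Relative uncertainties: ux/x = 1.82/71.2 = 0.025562
uy/y = 1.72/5.1 = 0.337255
z = 71.2 * 5.1 = 363.1
uz = 363.1 * sqrt(0.025562^2 + 0.337255^2) = 122.815

122.815


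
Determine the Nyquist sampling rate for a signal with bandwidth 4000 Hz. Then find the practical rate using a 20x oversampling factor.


By Nyquist theorem, fs_min = 2 * fmax.
fs_min = 2 * 4000 = 8000 Hz
Practical rate = 20 * fs_min = 20 * 8000 = 160000 Hz

fs_min = 8000 Hz, fs_practical = 160000 Hz


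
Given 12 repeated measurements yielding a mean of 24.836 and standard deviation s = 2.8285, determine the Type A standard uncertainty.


The standard uncertainty for Type A evaluation is u = s / sqrt(n).
u = 2.8285 / sqrt(12)
u = 2.8285 / 3.4641
u = 0.8165

0.8165


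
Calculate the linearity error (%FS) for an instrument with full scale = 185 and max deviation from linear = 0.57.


Linearity error = (max deviation / full scale) * 100%.
Linearity = (0.57 / 185) * 100
Linearity = 0.308 %FS

0.308 %FS


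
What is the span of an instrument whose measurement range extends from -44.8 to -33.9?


Span = upper range - lower range.
Span = -33.9 - (-44.8)
Span = 10.9

10.9


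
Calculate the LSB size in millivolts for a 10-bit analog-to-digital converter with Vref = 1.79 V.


The resolution (LSB) of an ADC is Vref / 2^n.
LSB = 1.79 / 2^10
LSB = 1.79 / 1024
LSB = 0.00174805 V = 1.74804688 mV

1.74804688 mV


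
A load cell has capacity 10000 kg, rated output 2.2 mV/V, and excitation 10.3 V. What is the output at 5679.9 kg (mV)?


Vout = rated_output * Vex * (load / capacity).
Vout = 2.2 * 10.3 * (5679.9 / 10000)
Vout = 2.2 * 10.3 * 0.56799
Vout = 12.871 mV

12.871 mV


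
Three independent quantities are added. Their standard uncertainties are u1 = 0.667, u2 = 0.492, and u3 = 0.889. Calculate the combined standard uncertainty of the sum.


For a sum of independent quantities, uc = sqrt(u1^2 + u2^2 + u3^2).
uc = sqrt(0.667^2 + 0.492^2 + 0.889^2)
uc = sqrt(0.444889 + 0.242064 + 0.790321)
uc = 1.2154

1.2154


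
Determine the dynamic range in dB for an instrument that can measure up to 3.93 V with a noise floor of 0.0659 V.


Dynamic range = 20 * log10(Vmax / Vnoise).
DR = 20 * log10(3.93 / 0.0659)
DR = 20 * log10(59.64)
DR = 35.51 dB

35.51 dB


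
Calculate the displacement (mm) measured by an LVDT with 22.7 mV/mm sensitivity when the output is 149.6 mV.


Displacement = Vout / sensitivity.
d = 149.6 / 22.7
d = 6.59 mm

6.59 mm


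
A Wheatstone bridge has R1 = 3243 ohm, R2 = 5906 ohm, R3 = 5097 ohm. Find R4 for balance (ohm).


At balance: R1*R4 = R2*R3, so R4 = R2*R3/R1.
R4 = 5906 * 5097 / 3243
R4 = 30102882 / 3243
R4 = 9282.42 ohm

9282.42 ohm


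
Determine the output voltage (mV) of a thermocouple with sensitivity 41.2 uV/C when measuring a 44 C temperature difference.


The thermocouple output V = sensitivity * dT.
V = 41.2 uV/C * 44 C
V = 1812.8 uV
V = 1.813 mV

1.813 mV


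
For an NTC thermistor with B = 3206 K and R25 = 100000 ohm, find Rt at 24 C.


NTC thermistor equation: Rt = R25 * exp(B * (1/T - 1/T25)).
T in Kelvin: 297.15 K, T25 = 298.15 K
1/T - 1/T25 = 1/297.15 - 1/298.15 = 1.129e-05
B * (1/T - 1/T25) = 3206 * 1.129e-05 = 0.0362
Rt = 100000 * exp(0.0362) = 103685.0 ohm

103685.0 ohm


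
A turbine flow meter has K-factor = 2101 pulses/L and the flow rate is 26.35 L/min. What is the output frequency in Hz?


Frequency = K * Q / 60 (converting L/min to L/s).
f = 2101 * 26.35 / 60
f = 55361.35 / 60
f = 922.69 Hz

922.69 Hz


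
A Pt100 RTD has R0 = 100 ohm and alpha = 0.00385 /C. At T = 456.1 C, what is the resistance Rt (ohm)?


The RTD equation: Rt = R0 * (1 + alpha * T).
Rt = 100 * (1 + 0.00385 * 456.1)
Rt = 100 * (1 + 1.755985)
Rt = 100 * 2.755985
Rt = 275.599 ohm

275.599 ohm


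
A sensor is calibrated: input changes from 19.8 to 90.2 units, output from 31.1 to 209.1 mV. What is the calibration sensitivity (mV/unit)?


Sensitivity = (y2 - y1) / (x2 - x1).
S = (209.1 - 31.1) / (90.2 - 19.8)
S = 178.0 / 70.4
S = 2.5284 mV/unit

2.5284 mV/unit


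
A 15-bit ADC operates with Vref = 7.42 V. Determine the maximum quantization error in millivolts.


The maximum quantization error is +/- LSB/2.
LSB = Vref / 2^n = 7.42 / 32768 = 0.00022644 V
Max error = LSB / 2 = 0.00022644 / 2 = 0.00011322 V
Max error = 0.1132 mV

0.1132 mV


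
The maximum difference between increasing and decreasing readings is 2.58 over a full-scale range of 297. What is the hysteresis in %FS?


Hysteresis = (max difference / full scale) * 100%.
H = (2.58 / 297) * 100
H = 0.869 %FS

0.869 %FS


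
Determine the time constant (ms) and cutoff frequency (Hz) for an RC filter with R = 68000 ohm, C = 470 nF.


Time constant: tau = R * C.
tau = 68000 * 4.70e-07 = 0.03196 s
tau = 31.96 ms
Cutoff frequency: fc = 1 / (2*pi*R*C).
fc = 1 / (2*pi*0.03196) = 4.98 Hz

tau = 31.96 ms, fc = 4.98 Hz


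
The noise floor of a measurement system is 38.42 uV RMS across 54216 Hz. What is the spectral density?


Noise spectral density = Vrms / sqrt(BW).
NSD = 38.42 / sqrt(54216)
NSD = 38.42 / 232.8433
NSD = 0.165 uV/sqrt(Hz)

0.165 uV/sqrt(Hz)


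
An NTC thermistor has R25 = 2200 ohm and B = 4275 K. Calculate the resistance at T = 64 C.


NTC thermistor equation: Rt = R25 * exp(B * (1/T - 1/T25)).
T in Kelvin: 337.15 K, T25 = 298.15 K
1/T - 1/T25 = 1/337.15 - 1/298.15 = -0.00038798
B * (1/T - 1/T25) = 4275 * -0.00038798 = -1.6586
Rt = 2200 * exp(-1.6586) = 418.9 ohm

418.9 ohm


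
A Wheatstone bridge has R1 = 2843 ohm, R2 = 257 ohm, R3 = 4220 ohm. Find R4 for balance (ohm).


At balance: R1*R4 = R2*R3, so R4 = R2*R3/R1.
R4 = 257 * 4220 / 2843
R4 = 1084540 / 2843
R4 = 381.48 ohm

381.48 ohm
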